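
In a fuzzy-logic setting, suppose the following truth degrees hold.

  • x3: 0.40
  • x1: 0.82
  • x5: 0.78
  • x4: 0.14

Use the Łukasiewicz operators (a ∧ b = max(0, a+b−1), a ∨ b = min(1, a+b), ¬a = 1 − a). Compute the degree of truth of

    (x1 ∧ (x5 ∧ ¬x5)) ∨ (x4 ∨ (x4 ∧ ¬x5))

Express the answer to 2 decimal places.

0.14

¬x5 = 1 − 0.78 = 0.22
x5 ∧ ¬x5 = max(0, a+b−1) on (0.78, 0.22) = 0.00
x1 ∧ (x5 ∧ ¬x5) = max(0, a+b−1) on (0.82, 0.00) = 0.00
¬x5 = 1 − 0.78 = 0.22
x4 ∧ ¬x5 = max(0, a+b−1) on (0.14, 0.22) = 0.00
x4 ∨ (x4 ∧ ¬x5) = min(1, a+b) on (0.14, 0.00) = 0.14
(x1 ∧ (x5 ∧ ¬x5)) ∨ (x4 ∨ (x4 ∧ ¬x5)) = min(1, a+b) on (0.00, 0.14) = 0.14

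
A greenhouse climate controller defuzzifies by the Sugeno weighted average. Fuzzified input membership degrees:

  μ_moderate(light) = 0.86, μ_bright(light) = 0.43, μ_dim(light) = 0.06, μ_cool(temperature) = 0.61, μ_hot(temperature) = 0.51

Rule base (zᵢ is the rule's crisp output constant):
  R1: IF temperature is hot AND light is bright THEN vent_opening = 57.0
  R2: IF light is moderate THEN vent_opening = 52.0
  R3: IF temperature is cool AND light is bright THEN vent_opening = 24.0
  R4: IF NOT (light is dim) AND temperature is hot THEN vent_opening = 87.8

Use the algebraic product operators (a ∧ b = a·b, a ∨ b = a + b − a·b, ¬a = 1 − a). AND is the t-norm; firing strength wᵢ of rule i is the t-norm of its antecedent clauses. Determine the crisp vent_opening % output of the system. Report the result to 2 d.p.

R1 (z=57.0): hot=0.51, bright=0.43; AND[a·b] → w = 0.2193
R2 (z=52.0): moderate=0.86 → w = 0.8600
R3 (z=24.0): cool=0.61, bright=0.43; AND[a·b] → w = 0.2623
R4 (z=87.8): ¬dim=1−0.06=0.94, hot=0.51; AND[a·b] → w = 0.4794
Weighted average = (0.2193·57.0 + 0.8600·52.0 + 0.2623·24.0 + 0.4794·87.8) / (0.2193 + 0.8600 + 0.2623 + 0.4794)
  = 105.6066 / 1.8210 = 57.99

57.99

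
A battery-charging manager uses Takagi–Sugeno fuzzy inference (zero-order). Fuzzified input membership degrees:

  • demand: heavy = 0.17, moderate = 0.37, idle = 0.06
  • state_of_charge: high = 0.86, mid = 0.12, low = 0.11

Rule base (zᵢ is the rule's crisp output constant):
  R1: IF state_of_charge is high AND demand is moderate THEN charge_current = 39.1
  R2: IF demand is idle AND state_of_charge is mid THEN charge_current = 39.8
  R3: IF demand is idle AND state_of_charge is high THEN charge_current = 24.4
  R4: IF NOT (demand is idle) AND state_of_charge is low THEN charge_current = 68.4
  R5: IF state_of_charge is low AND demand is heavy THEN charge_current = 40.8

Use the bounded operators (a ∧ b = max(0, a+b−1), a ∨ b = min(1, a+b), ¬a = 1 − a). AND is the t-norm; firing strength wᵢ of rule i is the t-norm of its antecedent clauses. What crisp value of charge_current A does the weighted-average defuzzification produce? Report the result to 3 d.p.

R1 (z=39.1): high=0.86, moderate=0.37; AND[max(0, a+b−1)] → w = 0.23
R2 (z=39.8): idle=0.06, mid=0.12; AND[max(0, a+b−1)] → w = 0.00
R3 (z=24.4): idle=0.06, high=0.86; AND[max(0, a+b−1)] → w = 0.00
R4 (z=68.4): ¬idle=1−0.06=0.94, low=0.11; AND[max(0, a+b−1)] → w = 0.05
R5 (z=40.8): low=0.11, heavy=0.17; AND[max(0, a+b−1)] → w = 0.00
Weighted average = (0.23·39.1 + 0.00·39.8 + 0.00·24.4 + 0.05·68.4 + 0.00·40.8) / (0.23 + 0.00 + 0.00 + 0.05 + 0.00)
  = 12.4130 / 0.2800 = 44.332

44.332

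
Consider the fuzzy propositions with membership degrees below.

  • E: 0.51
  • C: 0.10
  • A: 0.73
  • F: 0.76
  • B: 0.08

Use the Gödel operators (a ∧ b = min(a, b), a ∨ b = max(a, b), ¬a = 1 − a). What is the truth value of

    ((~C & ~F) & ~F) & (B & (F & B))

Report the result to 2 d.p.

0.08

~C = 1 − 0.10 = 0.90
~F = 1 − 0.76 = 0.24
~C & ~F = min(a, b) on (0.90, 0.24) = 0.24
~F = 1 − 0.76 = 0.24
(~C & ~F) & ~F = min(a, b) on (0.24, 0.24) = 0.24
F & B = min(a, b) on (0.76, 0.08) = 0.08
B & (F & B) = min(a, b) on (0.08, 0.08) = 0.08
((~C & ~F) & ~F) & (B & (F & B)) = min(a, b) on (0.24, 0.08) = 0.08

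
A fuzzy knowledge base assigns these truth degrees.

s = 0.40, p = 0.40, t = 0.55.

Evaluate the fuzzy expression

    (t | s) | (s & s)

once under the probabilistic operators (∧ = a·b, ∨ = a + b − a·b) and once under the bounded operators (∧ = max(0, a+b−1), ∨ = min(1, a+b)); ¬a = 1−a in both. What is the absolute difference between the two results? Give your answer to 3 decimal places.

0.177

Under probabilistic:
  t | s = a + b − a·b on (0.5500, 0.4000) = 0.7300
  s & s = a·b on (0.4000, 0.4000) = 0.1600
  (t | s) | (s & s) = a + b − a·b on (0.7300, 0.1600) = 0.7732
  → value = 0.7732
Under bounded:
  t | s = min(1, a+b) on (0.55, 0.40) = 0.95
  s & s = max(0, a+b−1) on (0.40, 0.40) = 0.00
  (t | s) | (s & s) = min(1, a+b) on (0.95, 0.00) = 0.95
  → value = 0.9500
|0.7732 − 0.9500| = 0.177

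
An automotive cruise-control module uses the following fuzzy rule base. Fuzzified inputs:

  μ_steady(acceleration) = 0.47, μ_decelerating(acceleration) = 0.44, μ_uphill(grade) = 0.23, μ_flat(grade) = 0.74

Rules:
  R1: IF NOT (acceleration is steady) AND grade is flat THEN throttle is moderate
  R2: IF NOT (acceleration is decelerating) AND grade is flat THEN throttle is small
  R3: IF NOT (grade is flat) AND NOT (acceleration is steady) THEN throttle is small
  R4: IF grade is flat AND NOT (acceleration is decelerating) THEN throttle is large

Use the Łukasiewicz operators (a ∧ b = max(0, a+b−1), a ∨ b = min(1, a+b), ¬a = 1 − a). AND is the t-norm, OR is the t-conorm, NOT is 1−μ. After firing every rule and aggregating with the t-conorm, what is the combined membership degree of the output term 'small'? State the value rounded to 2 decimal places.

0.30

R1: ¬steady=1−0.47=0.53, flat=0.74; AND[max(0, a+b−1)] → w = 0.27
R2: ¬decelerating=1−0.44=0.56, flat=0.74; AND[max(0, a+b−1)] → w = 0.30
R3: ¬flat=1−0.74=0.26, ¬steady=1−0.47=0.53; AND[max(0, a+b−1)] → w = 0.00
R4: flat=0.74, ¬decelerating=1−0.44=0.56; AND[max(0, a+b−1)] → w = 0.30
Rules with consequent 'small': {R2, R3} → strengths 0.30, 0.00
Aggregate via t-conorm [min(1, a+b)]: 0.30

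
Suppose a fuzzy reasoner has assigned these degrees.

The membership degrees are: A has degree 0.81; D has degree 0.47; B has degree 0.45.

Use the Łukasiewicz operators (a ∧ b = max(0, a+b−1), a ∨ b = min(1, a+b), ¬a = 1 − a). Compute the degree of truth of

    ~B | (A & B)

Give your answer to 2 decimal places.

0.81

~B = 1 − 0.45 = 0.55
A & B = max(0, a+b−1) on (0.81, 0.45) = 0.26
~B | (A & B) = min(1, a+b) on (0.55, 0.26) = 0.81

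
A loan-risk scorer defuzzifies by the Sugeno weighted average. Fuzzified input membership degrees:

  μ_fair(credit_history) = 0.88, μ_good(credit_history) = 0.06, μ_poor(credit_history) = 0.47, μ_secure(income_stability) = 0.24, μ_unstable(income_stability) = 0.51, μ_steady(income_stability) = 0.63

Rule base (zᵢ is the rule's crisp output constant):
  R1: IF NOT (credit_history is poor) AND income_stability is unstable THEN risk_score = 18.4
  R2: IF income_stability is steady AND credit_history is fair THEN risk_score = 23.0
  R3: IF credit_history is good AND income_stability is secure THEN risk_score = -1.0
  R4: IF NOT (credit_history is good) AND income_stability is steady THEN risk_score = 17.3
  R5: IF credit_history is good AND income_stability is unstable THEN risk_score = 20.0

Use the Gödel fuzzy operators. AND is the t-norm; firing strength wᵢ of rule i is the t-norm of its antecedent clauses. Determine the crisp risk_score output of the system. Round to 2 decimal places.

19.00

R1 (z=18.4): ¬poor=1−0.47=0.53, unstable=0.51; AND[min(a, b)] → w = 0.51
R2 (z=23.0): steady=0.63, fair=0.88; AND[min(a, b)] → w = 0.63
R3 (z=-1.0): good=0.06, secure=0.24; AND[min(a, b)] → w = 0.06
R4 (z=17.3): ¬good=1−0.06=0.94, steady=0.63; AND[min(a, b)] → w = 0.63
R5 (z=20.0): good=0.06, unstable=0.51; AND[min(a, b)] → w = 0.06
Weighted average = (0.51·18.4 + 0.63·23.0 + 0.06·-1.0 + 0.63·17.3 + 0.06·20.0) / (0.51 + 0.63 + 0.06 + 0.63 + 0.06)
  = 35.9130 / 1.8900 = 19.00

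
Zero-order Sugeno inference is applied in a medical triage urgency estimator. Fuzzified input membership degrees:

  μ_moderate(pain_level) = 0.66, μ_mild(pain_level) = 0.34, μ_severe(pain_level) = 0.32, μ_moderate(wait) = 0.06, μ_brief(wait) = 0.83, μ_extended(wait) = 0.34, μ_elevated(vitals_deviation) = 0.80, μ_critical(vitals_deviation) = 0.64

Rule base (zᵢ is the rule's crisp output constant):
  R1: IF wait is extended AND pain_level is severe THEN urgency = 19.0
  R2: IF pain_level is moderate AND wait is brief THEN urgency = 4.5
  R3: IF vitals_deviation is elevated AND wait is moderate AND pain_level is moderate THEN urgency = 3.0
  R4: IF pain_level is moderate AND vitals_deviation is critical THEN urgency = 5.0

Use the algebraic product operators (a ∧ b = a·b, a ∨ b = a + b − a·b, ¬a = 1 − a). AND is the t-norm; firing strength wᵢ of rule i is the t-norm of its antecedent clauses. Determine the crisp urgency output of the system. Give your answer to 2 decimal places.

R1 (z=19.0): extended=0.34, severe=0.32; AND[a·b] → w = 0.1088
R2 (z=4.5): moderate=0.66, brief=0.83; AND[a·b] → w = 0.5478
R3 (z=3.0): elevated=0.80, moderate=0.06, moderate=0.66; AND[a·b] → w = 0.0317
R4 (z=5.0): moderate=0.66, critical=0.64; AND[a·b] → w = 0.4224
Weighted average = (0.1088·19.0 + 0.5478·4.5 + 0.0317·3.0 + 0.4224·5.0) / (0.1088 + 0.5478 + 0.0317 + 0.4224)
  = 6.7393 / 1.1107 = 6.07

6.07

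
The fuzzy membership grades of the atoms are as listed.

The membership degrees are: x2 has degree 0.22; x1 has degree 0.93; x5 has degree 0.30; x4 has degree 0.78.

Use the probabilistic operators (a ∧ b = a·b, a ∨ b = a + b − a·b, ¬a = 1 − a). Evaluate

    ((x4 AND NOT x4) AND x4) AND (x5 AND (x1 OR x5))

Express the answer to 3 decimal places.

0.038

NOT x4 = 1 − 0.7800 = 0.2200
x4 AND NOT x4 = a·b on (0.7800, 0.2200) = 0.1716
(x4 AND NOT x4) AND x4 = a·b on (0.1716, 0.7800) = 0.1338
x1 OR x5 = a + b − a·b on (0.9300, 0.3000) = 0.9510
x5 AND (x1 OR x5) = a·b on (0.3000, 0.9510) = 0.2853
((x4 AND NOT x4) AND x4) AND (x5 AND (x1 OR x5)) = a·b on (0.1338, 0.2853) = 0.0382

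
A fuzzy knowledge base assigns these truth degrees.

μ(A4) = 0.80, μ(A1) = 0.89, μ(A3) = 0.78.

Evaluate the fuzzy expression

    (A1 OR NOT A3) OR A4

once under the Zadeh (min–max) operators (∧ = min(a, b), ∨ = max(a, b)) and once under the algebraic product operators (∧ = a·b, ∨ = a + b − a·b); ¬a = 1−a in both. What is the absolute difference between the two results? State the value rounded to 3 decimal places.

Under Zadeh (min–max):
  NOT A3 = 1 − 0.78 = 0.22
  A1 OR NOT A3 = max(a, b) on (0.89, 0.22) = 0.89
  (A1 OR NOT A3) OR A4 = max(a, b) on (0.89, 0.80) = 0.89
  → value = 0.8900
Under algebraic product:
  NOT A3 = 1 − 0.7800 = 0.2200
  A1 OR NOT A3 = a + b − a·b on (0.8900, 0.2200) = 0.9142
  (A1 OR NOT A3) OR A4 = a + b − a·b on (0.9142, 0.8000) = 0.9828
  → value = 0.9828
|0.8900 − 0.9828| = 0.093

0.093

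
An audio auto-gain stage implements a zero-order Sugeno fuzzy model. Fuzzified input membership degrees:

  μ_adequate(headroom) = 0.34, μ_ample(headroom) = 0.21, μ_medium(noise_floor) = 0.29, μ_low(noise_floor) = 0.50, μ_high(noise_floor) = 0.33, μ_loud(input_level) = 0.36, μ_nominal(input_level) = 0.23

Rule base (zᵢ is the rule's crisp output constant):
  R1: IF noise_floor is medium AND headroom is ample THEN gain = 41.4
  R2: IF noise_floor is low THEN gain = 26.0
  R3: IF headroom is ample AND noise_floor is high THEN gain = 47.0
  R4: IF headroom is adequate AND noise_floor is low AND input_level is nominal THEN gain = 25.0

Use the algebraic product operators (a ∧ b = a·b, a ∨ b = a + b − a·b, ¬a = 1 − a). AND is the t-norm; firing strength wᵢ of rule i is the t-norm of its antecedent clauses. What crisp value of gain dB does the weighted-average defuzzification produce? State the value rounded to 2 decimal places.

29.52

R1 (z=41.4): medium=0.29, ample=0.21; AND[a·b] → w = 0.0609
R2 (z=26.0): low=0.50 → w = 0.5000
R3 (z=47.0): ample=0.21, high=0.33; AND[a·b] → w = 0.0693
R4 (z=25.0): adequate=0.34, low=0.50, nominal=0.23; AND[a·b] → w = 0.0391
Weighted average = (0.0609·41.4 + 0.5000·26.0 + 0.0693·47.0 + 0.0391·25.0) / (0.0609 + 0.5000 + 0.0693 + 0.0391)
  = 19.7559 / 0.6693 = 29.52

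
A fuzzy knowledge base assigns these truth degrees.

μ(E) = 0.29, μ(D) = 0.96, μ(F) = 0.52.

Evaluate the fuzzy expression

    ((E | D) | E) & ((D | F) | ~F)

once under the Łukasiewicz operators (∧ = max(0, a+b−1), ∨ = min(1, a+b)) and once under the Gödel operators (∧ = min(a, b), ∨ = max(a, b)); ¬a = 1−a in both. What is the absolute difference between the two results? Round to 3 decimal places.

0.040

Under Łukasiewicz:
  E | D = min(1, a+b) on (0.29, 0.96) = 1.00
  (E | D) | E = min(1, a+b) on (1.00, 0.29) = 1.00
  D | F = min(1, a+b) on (0.96, 0.52) = 1.00
  ~F = 1 − 0.52 = 0.48
  (D | F) | ~F = min(1, a+b) on (1.00, 0.48) = 1.00
  ((E | D) | E) & ((D | F) | ~F) = max(0, a+b−1) on (1.00, 1.00) = 1.00
  → value = 1.0000
Under Gödel:
  E | D = max(a, b) on (0.29, 0.96) = 0.96
  (E | D) | E = max(a, b) on (0.96, 0.29) = 0.96
  D | F = max(a, b) on (0.96, 0.52) = 0.96
  ~F = 1 − 0.52 = 0.48
  (D | F) | ~F = max(a, b) on (0.96, 0.48) = 0.96
  ((E | D) | E) & ((D | F) | ~F) = min(a, b) on (0.96, 0.96) = 0.96
  → value = 0.9600
|1.0000 − 0.9600| = 0.040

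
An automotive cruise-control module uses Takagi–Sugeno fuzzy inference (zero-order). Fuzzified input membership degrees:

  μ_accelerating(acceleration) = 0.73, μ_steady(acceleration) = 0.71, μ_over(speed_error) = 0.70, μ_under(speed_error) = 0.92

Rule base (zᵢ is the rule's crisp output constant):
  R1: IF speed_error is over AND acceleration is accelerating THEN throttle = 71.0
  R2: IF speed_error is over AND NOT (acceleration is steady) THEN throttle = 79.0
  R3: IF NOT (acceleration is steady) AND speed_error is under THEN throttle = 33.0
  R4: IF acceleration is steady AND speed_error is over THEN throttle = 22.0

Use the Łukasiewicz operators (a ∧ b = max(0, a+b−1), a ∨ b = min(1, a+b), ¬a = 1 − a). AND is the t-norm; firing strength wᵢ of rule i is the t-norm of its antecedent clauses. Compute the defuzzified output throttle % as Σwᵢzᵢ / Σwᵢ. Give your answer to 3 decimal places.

44.267

R1 (z=71.0): over=0.70, accelerating=0.73; AND[max(0, a+b−1)] → w = 0.43
R2 (z=79.0): over=0.70, ¬steady=1−0.71=0.29; AND[max(0, a+b−1)] → w = 0.00
R3 (z=33.0): ¬steady=1−0.71=0.29, under=0.92; AND[max(0, a+b−1)] → w = 0.21
R4 (z=22.0): steady=0.71, over=0.70; AND[max(0, a+b−1)] → w = 0.41
Weighted average = (0.43·71.0 + 0.00·79.0 + 0.21·33.0 + 0.41·22.0) / (0.43 + 0.00 + 0.21 + 0.41)
  = 46.4800 / 1.0500 = 44.267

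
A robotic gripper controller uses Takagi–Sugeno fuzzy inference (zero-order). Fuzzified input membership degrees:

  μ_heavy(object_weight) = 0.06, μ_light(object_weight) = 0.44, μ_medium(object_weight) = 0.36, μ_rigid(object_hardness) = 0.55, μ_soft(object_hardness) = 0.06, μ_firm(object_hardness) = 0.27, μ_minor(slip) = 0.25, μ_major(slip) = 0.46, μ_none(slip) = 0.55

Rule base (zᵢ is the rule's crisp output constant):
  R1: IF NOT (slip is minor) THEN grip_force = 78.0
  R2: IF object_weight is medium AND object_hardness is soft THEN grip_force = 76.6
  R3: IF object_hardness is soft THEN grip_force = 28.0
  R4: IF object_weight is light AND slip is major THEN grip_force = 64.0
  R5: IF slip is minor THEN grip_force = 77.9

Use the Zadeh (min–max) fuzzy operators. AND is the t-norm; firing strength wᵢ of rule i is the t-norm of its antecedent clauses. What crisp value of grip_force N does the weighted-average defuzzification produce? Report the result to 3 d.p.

R1 (z=78.0): ¬minor=1−0.25=0.75 → w = 0.75
R2 (z=76.6): medium=0.36, soft=0.06; AND[min(a, b)] → w = 0.06
R3 (z=28.0): soft=0.06 → w = 0.06
R4 (z=64.0): light=0.44, major=0.46; AND[min(a, b)] → w = 0.44
R5 (z=77.9): minor=0.25 → w = 0.25
Weighted average = (0.75·78.0 + 0.06·76.6 + 0.06·28.0 + 0.44·64.0 + 0.25·77.9) / (0.75 + 0.06 + 0.06 + 0.44 + 0.25)
  = 112.4110 / 1.5600 = 72.058

72.058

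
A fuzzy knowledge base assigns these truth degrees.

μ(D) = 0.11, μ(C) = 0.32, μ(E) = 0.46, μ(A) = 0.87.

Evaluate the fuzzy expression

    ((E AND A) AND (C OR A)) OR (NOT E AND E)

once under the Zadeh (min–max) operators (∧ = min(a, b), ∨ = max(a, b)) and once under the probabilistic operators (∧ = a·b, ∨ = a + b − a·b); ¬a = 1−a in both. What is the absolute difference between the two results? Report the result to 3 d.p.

Under Zadeh (min–max):
  E AND A = min(a, b) on (0.46, 0.87) = 0.46
  C OR A = max(a, b) on (0.32, 0.87) = 0.87
  (E AND A) AND (C OR A) = min(a, b) on (0.46, 0.87) = 0.46
  NOT E = 1 − 0.46 = 0.54
  NOT E AND E = min(a, b) on (0.54, 0.46) = 0.46
  ((E AND A) AND (C OR A)) OR (NOT E AND E) = max(a, b) on (0.46, 0.46) = 0.46
  → value = 0.4600
Under probabilistic:
  E AND A = a·b on (0.4600, 0.8700) = 0.4002
  C OR A = a + b − a·b on (0.3200, 0.8700) = 0.9116
  (E AND A) AND (C OR A) = a·b on (0.4002, 0.9116) = 0.3648
  NOT E = 1 − 0.4600 = 0.5400
  NOT E AND E = a·b on (0.5400, 0.4600) = 0.2484
  ((E AND A) AND (C OR A)) OR (NOT E AND E) = a + b − a·b on (0.3648, 0.2484) = 0.5226
  → value = 0.5226
|0.4600 − 0.5226| = 0.063

0.063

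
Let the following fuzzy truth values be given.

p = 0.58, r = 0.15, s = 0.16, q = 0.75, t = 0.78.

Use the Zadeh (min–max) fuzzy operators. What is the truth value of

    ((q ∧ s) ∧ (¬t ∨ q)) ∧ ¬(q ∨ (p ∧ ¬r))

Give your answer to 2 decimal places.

0.16

q ∧ s = min(a, b) on (0.75, 0.16) = 0.16
¬t = 1 − 0.78 = 0.22
¬t ∨ q = max(a, b) on (0.22, 0.75) = 0.75
(q ∧ s) ∧ (¬t ∨ q) = min(a, b) on (0.16, 0.75) = 0.16
¬r = 1 − 0.15 = 0.85
p ∧ ¬r = min(a, b) on (0.58, 0.85) = 0.58
q ∨ (p ∧ ¬r) = max(a, b) on (0.75, 0.58) = 0.75
¬(q ∨ (p ∧ ¬r)) = 1 − 0.75 = 0.25
((q ∧ s) ∧ (¬t ∨ q)) ∧ ¬(q ∨ (p ∧ ¬r)) = min(a, b) on (0.16, 0.25) = 0.16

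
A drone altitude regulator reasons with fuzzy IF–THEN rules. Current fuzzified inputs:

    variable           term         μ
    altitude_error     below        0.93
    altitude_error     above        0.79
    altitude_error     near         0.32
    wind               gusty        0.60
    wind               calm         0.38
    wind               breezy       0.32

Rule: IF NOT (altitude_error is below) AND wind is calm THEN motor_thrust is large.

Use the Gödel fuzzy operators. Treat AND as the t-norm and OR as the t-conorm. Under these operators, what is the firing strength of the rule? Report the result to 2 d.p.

firing strength: ¬below=1−0.93=0.07, calm=0.38; AND[min(a, b)] → w = 0.07

0.07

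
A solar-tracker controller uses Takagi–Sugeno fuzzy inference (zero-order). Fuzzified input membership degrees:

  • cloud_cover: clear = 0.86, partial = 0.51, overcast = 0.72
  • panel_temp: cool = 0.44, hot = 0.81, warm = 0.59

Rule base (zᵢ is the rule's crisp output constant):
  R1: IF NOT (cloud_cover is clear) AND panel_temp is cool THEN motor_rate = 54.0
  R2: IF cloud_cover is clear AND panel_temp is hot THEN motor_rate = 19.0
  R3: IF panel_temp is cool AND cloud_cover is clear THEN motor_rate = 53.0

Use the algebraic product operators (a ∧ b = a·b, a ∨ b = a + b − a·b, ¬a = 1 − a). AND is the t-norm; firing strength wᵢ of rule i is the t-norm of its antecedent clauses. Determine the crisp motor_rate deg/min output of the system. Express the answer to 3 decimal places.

R1 (z=54.0): ¬clear=1−0.86=0.14, cool=0.44; AND[a·b] → w = 0.0616
R2 (z=19.0): clear=0.86, hot=0.81; AND[a·b] → w = 0.6966
R3 (z=53.0): cool=0.44, clear=0.86; AND[a·b] → w = 0.3784
Weighted average = (0.0616·54.0 + 0.6966·19.0 + 0.3784·53.0) / (0.0616 + 0.6966 + 0.3784)
  = 36.6170 / 1.1366 = 32.216

32.216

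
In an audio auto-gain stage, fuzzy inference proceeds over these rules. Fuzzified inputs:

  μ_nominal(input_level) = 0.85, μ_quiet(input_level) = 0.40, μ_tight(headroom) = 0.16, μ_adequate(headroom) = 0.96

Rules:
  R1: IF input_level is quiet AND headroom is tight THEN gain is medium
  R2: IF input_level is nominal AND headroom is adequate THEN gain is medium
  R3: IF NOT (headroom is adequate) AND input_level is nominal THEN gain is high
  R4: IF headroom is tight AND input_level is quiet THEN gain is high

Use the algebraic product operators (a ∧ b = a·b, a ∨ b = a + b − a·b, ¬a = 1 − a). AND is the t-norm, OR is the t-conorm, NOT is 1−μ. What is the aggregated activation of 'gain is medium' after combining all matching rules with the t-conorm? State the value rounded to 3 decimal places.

0.828

R1: quiet=0.40, tight=0.16; AND[a·b] → w = 0.0640
R2: nominal=0.85, adequate=0.96; AND[a·b] → w = 0.8160
R3: ¬adequate=1−0.96=0.04, nominal=0.85; AND[a·b] → w = 0.0340
R4: tight=0.16, quiet=0.40; AND[a·b] → w = 0.0640
Rules with consequent 'medium': {R1, R2} → strengths 0.0640, 0.8160
Aggregate via t-conorm [a + b − a·b]: 0.8278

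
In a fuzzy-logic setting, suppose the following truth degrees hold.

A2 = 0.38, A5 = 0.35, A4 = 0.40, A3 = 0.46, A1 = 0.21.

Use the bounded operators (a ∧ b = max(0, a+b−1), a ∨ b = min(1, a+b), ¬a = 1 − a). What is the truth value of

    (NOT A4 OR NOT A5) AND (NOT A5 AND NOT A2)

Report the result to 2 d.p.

0.27

NOT A4 = 1 − 0.40 = 0.60
NOT A5 = 1 − 0.35 = 0.65
NOT A4 OR NOT A5 = min(1, a+b) on (0.60, 0.65) = 1.00
NOT A5 = 1 − 0.35 = 0.65
NOT A2 = 1 − 0.38 = 0.62
NOT A5 AND NOT A2 = max(0, a+b−1) on (0.65, 0.62) = 0.27
(NOT A4 OR NOT A5) AND (NOT A5 AND NOT A2) = max(0, a+b−1) on (1.00, 0.27) = 0.27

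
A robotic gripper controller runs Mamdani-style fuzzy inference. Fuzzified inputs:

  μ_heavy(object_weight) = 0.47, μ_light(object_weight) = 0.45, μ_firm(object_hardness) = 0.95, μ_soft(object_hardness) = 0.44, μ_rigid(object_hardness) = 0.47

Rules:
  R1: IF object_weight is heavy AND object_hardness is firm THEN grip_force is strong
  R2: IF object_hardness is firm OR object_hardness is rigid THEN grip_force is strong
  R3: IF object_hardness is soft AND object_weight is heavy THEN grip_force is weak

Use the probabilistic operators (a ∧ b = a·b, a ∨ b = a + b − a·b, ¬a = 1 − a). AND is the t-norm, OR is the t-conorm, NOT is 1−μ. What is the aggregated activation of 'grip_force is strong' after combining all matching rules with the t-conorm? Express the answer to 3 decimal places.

R1: heavy=0.47, firm=0.95; AND[a·b] → w = 0.4465
R2: firm=0.95, rigid=0.47; OR[a + b − a·b] → w = 0.9735
R3: soft=0.44, heavy=0.47; AND[a·b] → w = 0.2068
Rules with consequent 'strong': {R1, R2} → strengths 0.4465, 0.9735
Aggregate via t-conorm [a + b − a·b]: 0.9853

0.985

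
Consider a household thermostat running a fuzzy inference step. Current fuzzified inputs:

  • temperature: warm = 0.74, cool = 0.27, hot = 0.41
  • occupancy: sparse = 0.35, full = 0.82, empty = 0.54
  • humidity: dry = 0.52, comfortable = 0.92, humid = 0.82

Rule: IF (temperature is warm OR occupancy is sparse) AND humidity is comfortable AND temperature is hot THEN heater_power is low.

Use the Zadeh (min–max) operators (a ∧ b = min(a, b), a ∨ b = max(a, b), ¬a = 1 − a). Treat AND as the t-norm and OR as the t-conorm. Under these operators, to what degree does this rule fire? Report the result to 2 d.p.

0.41

firing strength: (warm=0.74 OR sparse=0.35) = 0.74; AND[min(a, b)] with comfortable=0.92, hot=0.41 → w = 0.41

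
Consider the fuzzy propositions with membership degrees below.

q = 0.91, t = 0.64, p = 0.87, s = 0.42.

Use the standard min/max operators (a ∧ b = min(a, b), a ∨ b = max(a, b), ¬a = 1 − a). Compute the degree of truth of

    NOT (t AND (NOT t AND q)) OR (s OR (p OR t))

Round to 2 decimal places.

NOT t = 1 − 0.64 = 0.36
NOT t AND q = min(a, b) on (0.36, 0.91) = 0.36
t AND (NOT t AND q) = min(a, b) on (0.64, 0.36) = 0.36
NOT (t AND (NOT t AND q)) = 1 − 0.36 = 0.64
p OR t = max(a, b) on (0.87, 0.64) = 0.87
s OR (p OR t) = max(a, b) on (0.42, 0.87) = 0.87
NOT (t AND (NOT t AND q)) OR (s OR (p OR t)) = max(a, b) on (0.64, 0.87) = 0.87

0.87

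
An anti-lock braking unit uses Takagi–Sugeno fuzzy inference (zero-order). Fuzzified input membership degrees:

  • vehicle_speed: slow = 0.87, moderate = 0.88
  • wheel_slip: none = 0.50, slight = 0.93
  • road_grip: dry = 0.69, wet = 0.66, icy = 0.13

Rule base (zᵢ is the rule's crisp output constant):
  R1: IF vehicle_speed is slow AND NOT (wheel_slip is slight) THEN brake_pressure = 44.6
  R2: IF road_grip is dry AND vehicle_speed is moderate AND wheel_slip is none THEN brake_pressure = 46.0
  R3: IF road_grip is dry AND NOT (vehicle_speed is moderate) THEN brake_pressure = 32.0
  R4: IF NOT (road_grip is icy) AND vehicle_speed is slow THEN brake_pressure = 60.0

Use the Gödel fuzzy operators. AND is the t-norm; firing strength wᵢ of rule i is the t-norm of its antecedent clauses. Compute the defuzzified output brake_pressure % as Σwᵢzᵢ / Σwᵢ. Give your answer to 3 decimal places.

R1 (z=44.6): slow=0.87, ¬slight=1−0.93=0.07; AND[min(a, b)] → w = 0.07
R2 (z=46.0): dry=0.69, moderate=0.88, none=0.50; AND[min(a, b)] → w = 0.50
R3 (z=32.0): dry=0.69, ¬moderate=1−0.88=0.12; AND[min(a, b)] → w = 0.12
R4 (z=60.0): ¬icy=1−0.13=0.87, slow=0.87; AND[min(a, b)] → w = 0.87
Weighted average = (0.07·44.6 + 0.50·46.0 + 0.12·32.0 + 0.87·60.0) / (0.07 + 0.50 + 0.12 + 0.87)
  = 82.1620 / 1.5600 = 52.668

52.668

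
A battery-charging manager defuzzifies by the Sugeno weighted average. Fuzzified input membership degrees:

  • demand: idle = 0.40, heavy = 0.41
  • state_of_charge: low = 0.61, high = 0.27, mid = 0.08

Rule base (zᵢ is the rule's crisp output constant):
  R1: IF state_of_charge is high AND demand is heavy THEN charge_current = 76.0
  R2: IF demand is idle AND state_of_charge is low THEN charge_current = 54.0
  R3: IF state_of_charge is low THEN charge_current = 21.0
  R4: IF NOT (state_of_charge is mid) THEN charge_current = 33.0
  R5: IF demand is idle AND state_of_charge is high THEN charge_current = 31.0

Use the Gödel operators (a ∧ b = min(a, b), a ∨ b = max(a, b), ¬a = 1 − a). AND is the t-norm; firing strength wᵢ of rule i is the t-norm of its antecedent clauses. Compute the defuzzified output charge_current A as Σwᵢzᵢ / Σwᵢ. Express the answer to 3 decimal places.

R1 (z=76.0): high=0.27, heavy=0.41; AND[min(a, b)] → w = 0.27
R2 (z=54.0): idle=0.40, low=0.61; AND[min(a, b)] → w = 0.40
R3 (z=21.0): low=0.61 → w = 0.61
R4 (z=33.0): ¬mid=1−0.08=0.92 → w = 0.92
R5 (z=31.0): idle=0.40, high=0.27; AND[min(a, b)] → w = 0.27
Weighted average = (0.27·76.0 + 0.40·54.0 + 0.61·21.0 + 0.92·33.0 + 0.27·31.0) / (0.27 + 0.40 + 0.61 + 0.92 + 0.27)
  = 93.6600 / 2.4700 = 37.919

37.919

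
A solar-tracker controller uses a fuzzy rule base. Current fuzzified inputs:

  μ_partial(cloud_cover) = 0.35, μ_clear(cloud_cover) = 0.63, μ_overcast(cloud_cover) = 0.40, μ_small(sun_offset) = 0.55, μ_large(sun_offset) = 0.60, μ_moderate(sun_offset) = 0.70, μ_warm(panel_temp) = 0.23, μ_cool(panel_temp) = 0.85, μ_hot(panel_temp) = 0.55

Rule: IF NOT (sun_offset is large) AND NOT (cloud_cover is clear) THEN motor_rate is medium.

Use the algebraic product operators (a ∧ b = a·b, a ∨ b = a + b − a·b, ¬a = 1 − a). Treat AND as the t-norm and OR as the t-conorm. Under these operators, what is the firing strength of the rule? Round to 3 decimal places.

0.148

firing strength: ¬large=1−0.60=0.40, ¬clear=1−0.63=0.37; AND[a·b] → w = 0.1480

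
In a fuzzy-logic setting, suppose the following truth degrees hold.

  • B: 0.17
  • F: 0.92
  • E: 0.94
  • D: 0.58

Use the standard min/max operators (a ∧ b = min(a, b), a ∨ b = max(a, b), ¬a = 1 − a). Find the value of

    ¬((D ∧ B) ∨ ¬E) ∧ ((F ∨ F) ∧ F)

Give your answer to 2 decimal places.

D ∧ B = min(a, b) on (0.58, 0.17) = 0.17
¬E = 1 − 0.94 = 0.06
(D ∧ B) ∨ ¬E = max(a, b) on (0.17, 0.06) = 0.17
¬((D ∧ B) ∨ ¬E) = 1 − 0.17 = 0.83
F ∨ F = max(a, b) on (0.92, 0.92) = 0.92
(F ∨ F) ∧ F = min(a, b) on (0.92, 0.92) = 0.92
¬((D ∧ B) ∨ ¬E) ∧ ((F ∨ F) ∧ F) = min(a, b) on (0.83, 0.92) = 0.83

0.83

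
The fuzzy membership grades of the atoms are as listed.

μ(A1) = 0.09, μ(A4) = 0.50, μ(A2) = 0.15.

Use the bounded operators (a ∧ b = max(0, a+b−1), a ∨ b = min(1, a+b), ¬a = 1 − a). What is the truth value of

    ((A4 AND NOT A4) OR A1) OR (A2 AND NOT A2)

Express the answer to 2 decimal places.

NOT A4 = 1 − 0.50 = 0.50
A4 AND NOT A4 = max(0, a+b−1) on (0.50, 0.50) = 0.00
(A4 AND NOT A4) OR A1 = min(1, a+b) on (0.00, 0.09) = 0.09
NOT A2 = 1 − 0.15 = 0.85
A2 AND NOT A2 = max(0, a+b−1) on (0.15, 0.85) = 0.00
((A4 AND NOT A4) OR A1) OR (A2 AND NOT A2) = min(1, a+b) on (0.09, 0.00) = 0.09

0.09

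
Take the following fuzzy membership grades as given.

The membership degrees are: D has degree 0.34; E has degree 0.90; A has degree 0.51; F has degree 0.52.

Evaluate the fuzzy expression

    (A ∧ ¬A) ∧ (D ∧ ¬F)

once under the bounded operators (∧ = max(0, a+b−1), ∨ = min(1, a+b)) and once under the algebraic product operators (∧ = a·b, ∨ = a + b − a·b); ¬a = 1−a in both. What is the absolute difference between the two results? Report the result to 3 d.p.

0.041

Under bounded:
  ¬A = 1 − 0.51 = 0.49
  A ∧ ¬A = max(0, a+b−1) on (0.51, 0.49) = 0.00
  ¬F = 1 − 0.52 = 0.48
  D ∧ ¬F = max(0, a+b−1) on (0.34, 0.48) = 0.00
  (A ∧ ¬A) ∧ (D ∧ ¬F) = max(0, a+b−1) on (0.00, 0.00) = 0.00
  → value = 0.0000
Under algebraic product:
  ¬A = 1 − 0.5100 = 0.4900
  A ∧ ¬A = a·b on (0.5100, 0.4900) = 0.2499
  ¬F = 1 − 0.5200 = 0.4800
  D ∧ ¬F = a·b on (0.3400, 0.4800) = 0.1632
  (A ∧ ¬A) ∧ (D ∧ ¬F) = a·b on (0.2499, 0.1632) = 0.0408
  → value = 0.0408
|0.0000 − 0.0408| = 0.041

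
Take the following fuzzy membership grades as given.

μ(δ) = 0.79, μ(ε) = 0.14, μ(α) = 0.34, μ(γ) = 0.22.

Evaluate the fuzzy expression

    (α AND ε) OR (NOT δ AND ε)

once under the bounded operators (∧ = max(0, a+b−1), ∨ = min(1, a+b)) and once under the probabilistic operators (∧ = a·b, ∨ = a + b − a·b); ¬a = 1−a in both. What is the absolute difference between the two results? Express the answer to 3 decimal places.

0.076

Under bounded:
  α AND ε = max(0, a+b−1) on (0.34, 0.14) = 0.00
  NOT δ = 1 − 0.79 = 0.21
  NOT δ AND ε = max(0, a+b−1) on (0.21, 0.14) = 0.00
  (α AND ε) OR (NOT δ AND ε) = min(1, a+b) on (0.00, 0.00) = 0.00
  → value = 0.0000
Under probabilistic:
  α AND ε = a·b on (0.3400, 0.1400) = 0.0476
  NOT δ = 1 − 0.7900 = 0.2100
  NOT δ AND ε = a·b on (0.2100, 0.1400) = 0.0294
  (α AND ε) OR (NOT δ AND ε) = a + b − a·b on (0.0476, 0.0294) = 0.0756
  → value = 0.0756
|0.0000 − 0.0756| = 0.076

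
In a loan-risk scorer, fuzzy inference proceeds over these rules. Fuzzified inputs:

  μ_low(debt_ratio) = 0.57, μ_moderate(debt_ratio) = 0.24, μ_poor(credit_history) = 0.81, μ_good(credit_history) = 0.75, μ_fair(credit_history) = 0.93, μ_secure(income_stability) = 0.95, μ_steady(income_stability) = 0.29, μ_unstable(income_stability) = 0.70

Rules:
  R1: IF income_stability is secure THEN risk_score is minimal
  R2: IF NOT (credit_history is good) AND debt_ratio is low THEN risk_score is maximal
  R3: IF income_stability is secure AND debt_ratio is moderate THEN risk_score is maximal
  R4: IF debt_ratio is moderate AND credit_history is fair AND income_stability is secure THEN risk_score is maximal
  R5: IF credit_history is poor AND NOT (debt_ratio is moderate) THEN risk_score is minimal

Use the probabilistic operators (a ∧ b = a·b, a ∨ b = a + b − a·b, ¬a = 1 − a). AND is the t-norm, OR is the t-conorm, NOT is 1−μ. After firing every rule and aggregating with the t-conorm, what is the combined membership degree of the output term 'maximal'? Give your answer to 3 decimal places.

R1: secure=0.95 → w = 0.9500
R2: ¬good=1−0.75=0.25, low=0.57; AND[a·b] → w = 0.1425
R3: secure=0.95, moderate=0.24; AND[a·b] → w = 0.2280
R4: moderate=0.24, fair=0.93, secure=0.95; AND[a·b] → w = 0.2120
R5: poor=0.81, ¬moderate=1−0.24=0.76; AND[a·b] → w = 0.6156
Rules with consequent 'maximal': {R2, R3, R4} → strengths 0.1425, 0.2280, 0.2120
Aggregate via t-conorm [a + b − a·b]: 0.4784

0.478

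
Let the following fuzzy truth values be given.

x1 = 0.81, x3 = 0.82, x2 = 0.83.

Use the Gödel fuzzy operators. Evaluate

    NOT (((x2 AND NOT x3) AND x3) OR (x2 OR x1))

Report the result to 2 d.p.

0.17

NOT x3 = 1 − 0.82 = 0.18
x2 AND NOT x3 = min(a, b) on (0.83, 0.18) = 0.18
(x2 AND NOT x3) AND x3 = min(a, b) on (0.18, 0.82) = 0.18
x2 OR x1 = max(a, b) on (0.83, 0.81) = 0.83
((x2 AND NOT x3) AND x3) OR (x2 OR x1) = max(a, b) on (0.18, 0.83) = 0.83
NOT (((x2 AND NOT x3) AND x3) OR (x2 OR x1)) = 1 − 0.83 = 0.17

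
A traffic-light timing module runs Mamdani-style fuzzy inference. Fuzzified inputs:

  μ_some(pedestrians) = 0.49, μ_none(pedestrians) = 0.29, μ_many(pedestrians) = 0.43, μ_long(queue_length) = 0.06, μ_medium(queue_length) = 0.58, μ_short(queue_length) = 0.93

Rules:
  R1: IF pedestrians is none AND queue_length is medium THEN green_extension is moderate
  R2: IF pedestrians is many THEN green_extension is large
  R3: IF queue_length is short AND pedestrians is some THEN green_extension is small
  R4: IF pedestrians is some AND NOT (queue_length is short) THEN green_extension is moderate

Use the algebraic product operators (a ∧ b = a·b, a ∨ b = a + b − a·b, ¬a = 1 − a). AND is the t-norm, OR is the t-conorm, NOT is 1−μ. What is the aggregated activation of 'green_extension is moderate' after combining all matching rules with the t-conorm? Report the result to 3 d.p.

0.197

R1: none=0.29, medium=0.58; AND[a·b] → w = 0.1682
R2: many=0.43 → w = 0.4300
R3: short=0.93, some=0.49; AND[a·b] → w = 0.4557
R4: some=0.49, ¬short=1−0.93=0.07; AND[a·b] → w = 0.0343
Rules with consequent 'moderate': {R1, R4} → strengths 0.1682, 0.0343
Aggregate via t-conorm [a + b − a·b]: 0.1967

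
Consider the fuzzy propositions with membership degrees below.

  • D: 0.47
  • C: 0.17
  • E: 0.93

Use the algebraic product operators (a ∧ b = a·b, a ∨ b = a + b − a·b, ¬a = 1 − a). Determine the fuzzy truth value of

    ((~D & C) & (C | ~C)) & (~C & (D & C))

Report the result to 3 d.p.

0.005

~D = 1 − 0.4700 = 0.5300
~D & C = a·b on (0.5300, 0.1700) = 0.0901
~C = 1 − 0.1700 = 0.8300
C | ~C = a + b − a·b on (0.1700, 0.8300) = 0.8589
(~D & C) & (C | ~C) = a·b on (0.0901, 0.8589) = 0.0774
~C = 1 − 0.1700 = 0.8300
D & C = a·b on (0.4700, 0.1700) = 0.0799
~C & (D & C) = a·b on (0.8300, 0.0799) = 0.0663
((~D & C) & (C | ~C)) & (~C & (D & C)) = a·b on (0.0774, 0.0663) = 0.0051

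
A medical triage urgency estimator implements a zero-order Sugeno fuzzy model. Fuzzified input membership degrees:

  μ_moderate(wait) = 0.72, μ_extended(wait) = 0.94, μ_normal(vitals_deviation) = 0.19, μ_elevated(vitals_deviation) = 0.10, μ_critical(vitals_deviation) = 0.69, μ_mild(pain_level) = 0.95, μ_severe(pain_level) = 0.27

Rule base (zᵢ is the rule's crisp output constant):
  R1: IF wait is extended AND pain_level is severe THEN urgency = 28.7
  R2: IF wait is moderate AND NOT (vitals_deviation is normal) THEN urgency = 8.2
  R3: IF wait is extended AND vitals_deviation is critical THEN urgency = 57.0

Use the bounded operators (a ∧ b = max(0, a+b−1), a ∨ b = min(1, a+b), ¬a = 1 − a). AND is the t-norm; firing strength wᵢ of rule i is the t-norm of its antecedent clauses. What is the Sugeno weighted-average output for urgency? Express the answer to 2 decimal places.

R1 (z=28.7): extended=0.94, severe=0.27; AND[max(0, a+b−1)] → w = 0.21
R2 (z=8.2): moderate=0.72, ¬normal=1−0.19=0.81; AND[max(0, a+b−1)] → w = 0.53
R3 (z=57.0): extended=0.94, critical=0.69; AND[max(0, a+b−1)] → w = 0.63
Weighted average = (0.21·28.7 + 0.53·8.2 + 0.63·57.0) / (0.21 + 0.53 + 0.63)
  = 46.2830 / 1.3700 = 33.78

33.78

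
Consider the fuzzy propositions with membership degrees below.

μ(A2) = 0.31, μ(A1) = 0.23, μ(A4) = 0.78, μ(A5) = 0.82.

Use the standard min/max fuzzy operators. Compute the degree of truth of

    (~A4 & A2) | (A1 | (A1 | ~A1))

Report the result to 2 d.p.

~A4 = 1 − 0.78 = 0.22
~A4 & A2 = min(a, b) on (0.22, 0.31) = 0.22
~A1 = 1 − 0.23 = 0.77
A1 | ~A1 = max(a, b) on (0.23, 0.77) = 0.77
A1 | (A1 | ~A1) = max(a, b) on (0.23, 0.77) = 0.77
(~A4 & A2) | (A1 | (A1 | ~A1)) = max(a, b) on (0.22, 0.77) = 0.77

0.77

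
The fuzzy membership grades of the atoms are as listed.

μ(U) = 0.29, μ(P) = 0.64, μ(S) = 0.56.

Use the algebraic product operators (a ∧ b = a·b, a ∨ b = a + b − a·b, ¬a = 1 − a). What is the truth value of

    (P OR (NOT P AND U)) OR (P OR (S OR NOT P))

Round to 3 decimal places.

0.967

NOT P = 1 − 0.6400 = 0.3600
NOT P AND U = a·b on (0.3600, 0.2900) = 0.1044
P OR (NOT P AND U) = a + b − a·b on (0.6400, 0.1044) = 0.6776
NOT P = 1 − 0.6400 = 0.3600
S OR NOT P = a + b − a·b on (0.5600, 0.3600) = 0.7184
P OR (S OR NOT P) = a + b − a·b on (0.6400, 0.7184) = 0.8986
(P OR (NOT P AND U)) OR (P OR (S OR NOT P)) = a + b − a·b on (0.6776, 0.8986) = 0.9673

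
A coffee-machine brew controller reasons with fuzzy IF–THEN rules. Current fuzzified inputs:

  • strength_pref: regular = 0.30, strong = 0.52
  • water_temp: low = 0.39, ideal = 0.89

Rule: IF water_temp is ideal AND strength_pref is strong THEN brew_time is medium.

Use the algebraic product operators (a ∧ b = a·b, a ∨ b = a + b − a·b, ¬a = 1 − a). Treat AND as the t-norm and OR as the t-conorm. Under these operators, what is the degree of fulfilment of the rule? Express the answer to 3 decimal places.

firing strength: ideal=0.89, strong=0.52; AND[a·b] → w = 0.4628

0.463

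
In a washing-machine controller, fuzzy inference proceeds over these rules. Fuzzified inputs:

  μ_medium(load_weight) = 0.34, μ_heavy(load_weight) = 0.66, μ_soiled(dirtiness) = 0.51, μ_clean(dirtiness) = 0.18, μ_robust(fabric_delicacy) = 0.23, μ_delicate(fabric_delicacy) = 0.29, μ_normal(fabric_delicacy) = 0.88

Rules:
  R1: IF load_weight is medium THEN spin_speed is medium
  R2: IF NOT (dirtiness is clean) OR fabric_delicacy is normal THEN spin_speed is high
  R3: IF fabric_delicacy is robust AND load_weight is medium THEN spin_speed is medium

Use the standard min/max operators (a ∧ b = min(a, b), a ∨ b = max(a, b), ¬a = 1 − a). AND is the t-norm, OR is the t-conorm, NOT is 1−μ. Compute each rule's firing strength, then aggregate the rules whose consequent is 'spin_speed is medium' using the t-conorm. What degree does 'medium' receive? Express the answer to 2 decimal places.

0.34

R1: medium=0.34 → w = 0.34
R2: ¬clean=1−0.18=0.82, normal=0.88; OR[max(a, b)] → w = 0.88
R3: robust=0.23, medium=0.34; AND[min(a, b)] → w = 0.23
Rules with consequent 'medium': {R1, R3} → strengths 0.34, 0.23
Aggregate via t-conorm [max(a, b)]: 0.34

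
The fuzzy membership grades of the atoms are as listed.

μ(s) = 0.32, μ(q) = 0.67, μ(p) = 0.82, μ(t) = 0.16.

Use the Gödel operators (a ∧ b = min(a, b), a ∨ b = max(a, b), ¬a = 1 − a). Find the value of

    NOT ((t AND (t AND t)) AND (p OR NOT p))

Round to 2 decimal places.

t AND t = min(a, b) on (0.16, 0.16) = 0.16
t AND (t AND t) = min(a, b) on (0.16, 0.16) = 0.16
NOT p = 1 − 0.82 = 0.18
p OR NOT p = max(a, b) on (0.82, 0.18) = 0.82
(t AND (t AND t)) AND (p OR NOT p) = min(a, b) on (0.16, 0.82) = 0.16
NOT ((t AND (t AND t)) AND (p OR NOT p)) = 1 − 0.16 = 0.84

0.84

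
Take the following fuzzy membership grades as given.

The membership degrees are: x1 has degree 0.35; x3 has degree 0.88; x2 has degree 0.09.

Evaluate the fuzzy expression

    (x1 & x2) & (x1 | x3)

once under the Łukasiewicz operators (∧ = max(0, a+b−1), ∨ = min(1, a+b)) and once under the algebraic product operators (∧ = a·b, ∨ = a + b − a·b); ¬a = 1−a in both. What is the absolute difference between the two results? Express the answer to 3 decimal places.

Under Łukasiewicz:
  x1 & x2 = max(0, a+b−1) on (0.35, 0.09) = 0.00
  x1 | x3 = min(1, a+b) on (0.35, 0.88) = 1.00
  (x1 & x2) & (x1 | x3) = max(0, a+b−1) on (0.00, 1.00) = 0.00
  → value = 0.0000
Under algebraic product:
  x1 & x2 = a·b on (0.3500, 0.0900) = 0.0315
  x1 | x3 = a + b − a·b on (0.3500, 0.8800) = 0.9220
  (x1 & x2) & (x1 | x3) = a·b on (0.0315, 0.9220) = 0.0290
  → value = 0.0290
|0.0000 − 0.0290| = 0.029

0.029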